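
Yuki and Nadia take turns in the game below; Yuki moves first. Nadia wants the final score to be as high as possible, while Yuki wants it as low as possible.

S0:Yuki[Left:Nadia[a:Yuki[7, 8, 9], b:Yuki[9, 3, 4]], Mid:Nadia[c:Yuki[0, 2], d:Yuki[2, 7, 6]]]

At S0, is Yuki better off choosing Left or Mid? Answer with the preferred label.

Mid

a (Yuki): min(7, 8, 9) = 7
b (Yuki): min(9, 3, 4) = 3
Left (Nadia): max(7, 3) = 7
c (Yuki): min(0, 2) = 0
d (Yuki): min(2, 7, 6) = 2
Mid (Nadia): max(0, 2) = 2
Yuki prefers the lower value; Left=7, Mid=2. Mid is better since 2 < 7.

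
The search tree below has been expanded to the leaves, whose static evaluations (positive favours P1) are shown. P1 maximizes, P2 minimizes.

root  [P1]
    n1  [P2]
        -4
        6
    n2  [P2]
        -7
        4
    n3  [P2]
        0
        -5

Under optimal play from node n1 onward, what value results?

-4

n1 (P2): min(-4, 6) = -4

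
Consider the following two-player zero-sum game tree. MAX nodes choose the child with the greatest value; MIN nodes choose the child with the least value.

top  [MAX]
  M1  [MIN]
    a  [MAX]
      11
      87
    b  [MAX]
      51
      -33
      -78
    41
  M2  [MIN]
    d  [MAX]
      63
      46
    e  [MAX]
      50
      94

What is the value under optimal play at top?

63

a (MAX): max(11, 87) = 87
b (MAX): max(51, -33, -78) = 51
M1 (MIN): min(87, 51, 41) = 41
d (MAX): max(63, 46) = 63
e (MAX): max(50, 94) = 94
M2 (MIN): min(63, 94) = 63
top (MAX): max(41, 63) = 63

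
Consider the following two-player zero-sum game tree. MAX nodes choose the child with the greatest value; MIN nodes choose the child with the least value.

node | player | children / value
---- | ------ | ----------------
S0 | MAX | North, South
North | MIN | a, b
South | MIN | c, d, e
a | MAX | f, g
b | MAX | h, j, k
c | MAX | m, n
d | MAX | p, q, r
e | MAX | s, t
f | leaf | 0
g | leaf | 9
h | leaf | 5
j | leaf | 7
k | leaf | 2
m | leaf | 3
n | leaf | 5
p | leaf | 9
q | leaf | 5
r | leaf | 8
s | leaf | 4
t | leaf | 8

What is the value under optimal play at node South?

c (MAX): max(3, 5) = 5
d (MAX): max(9, 5, 8) = 9
e (MAX): max(4, 8) = 8
South (MIN): min(5, 9, 8) = 5

5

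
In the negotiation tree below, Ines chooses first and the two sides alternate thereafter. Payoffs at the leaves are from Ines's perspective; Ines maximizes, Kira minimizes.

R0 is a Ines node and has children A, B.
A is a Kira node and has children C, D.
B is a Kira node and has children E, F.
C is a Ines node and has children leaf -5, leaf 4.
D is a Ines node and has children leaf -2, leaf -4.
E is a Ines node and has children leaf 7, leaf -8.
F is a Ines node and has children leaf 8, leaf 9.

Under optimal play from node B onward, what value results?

7

E (Ines): max(7, -8) = 7
F (Ines): max(8, 9) = 9
B (Kira): min(7, 9) = 7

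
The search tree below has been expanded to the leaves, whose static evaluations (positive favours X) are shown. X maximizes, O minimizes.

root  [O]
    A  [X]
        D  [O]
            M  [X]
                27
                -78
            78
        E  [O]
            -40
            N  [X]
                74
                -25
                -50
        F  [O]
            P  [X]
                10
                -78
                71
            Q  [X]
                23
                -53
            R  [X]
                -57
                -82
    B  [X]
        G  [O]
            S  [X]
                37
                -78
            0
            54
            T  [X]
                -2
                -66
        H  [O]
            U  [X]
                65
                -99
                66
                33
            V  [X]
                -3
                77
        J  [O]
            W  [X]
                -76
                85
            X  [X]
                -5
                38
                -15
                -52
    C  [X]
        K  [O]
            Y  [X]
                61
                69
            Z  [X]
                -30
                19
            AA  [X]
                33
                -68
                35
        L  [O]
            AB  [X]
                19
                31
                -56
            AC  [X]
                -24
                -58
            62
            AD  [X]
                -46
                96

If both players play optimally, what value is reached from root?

M (X): max(27, -78) = 27
D (O): min(27, 78) = 27
N (X): max(74, -25, -50) = 74
E (O): min(-40, 74) = -40
P (X): max(10, -78, 71) = 71
Q (X): max(23, -53) = 23
R (X): max(-57, -82) = -57
F (O): min(71, 23, -57) = -57
A (X): max(27, -40, -57) = 27
S (X): max(37, -78) = 37
T (X): max(-2, -66) = -2
G (O): min(37, 0, 54, -2) = -2
U (X): max(65, -99, 66, 33) = 66
V (X): max(-3, 77) = 77
H (O): min(66, 77) = 66
W (X): max(-76, 85) = 85
X (X): max(-5, 38, -15, -52) = 38
J (O): min(85, 38) = 38
B (X): max(-2, 66, 38) = 66
Y (X): max(61, 69) = 69
Z (X): max(-30, 19) = 19
AA (X): max(33, -68, 35) = 35
K (O): min(69, 19, 35) = 19
AB (X): max(19, 31, -56) = 31
AC (X): max(-24, -58) = -24
AD (X): max(-46, 96) = 96
L (O): min(31, -24, 62, 96) = -24
C (X): max(19, -24) = 19
root (O): min(27, 66, 19) = 19

19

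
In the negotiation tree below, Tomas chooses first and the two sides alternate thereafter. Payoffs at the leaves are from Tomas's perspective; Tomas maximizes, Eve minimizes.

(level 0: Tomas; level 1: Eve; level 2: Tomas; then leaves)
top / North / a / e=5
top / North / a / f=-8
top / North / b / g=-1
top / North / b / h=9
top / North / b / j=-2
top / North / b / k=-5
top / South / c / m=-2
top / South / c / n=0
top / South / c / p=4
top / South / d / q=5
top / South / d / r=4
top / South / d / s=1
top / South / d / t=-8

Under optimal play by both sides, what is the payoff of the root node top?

a (Tomas): max(5, -8) = 5
b (Tomas): max(-1, 9, -2, -5) = 9
North (Eve): min(5, 9) = 5
c (Tomas): max(-2, 0, 4) = 4
d (Tomas): max(5, 4, 1, -8) = 5
South (Eve): min(4, 5) = 4
top (Tomas): max(5, 4) = 5

5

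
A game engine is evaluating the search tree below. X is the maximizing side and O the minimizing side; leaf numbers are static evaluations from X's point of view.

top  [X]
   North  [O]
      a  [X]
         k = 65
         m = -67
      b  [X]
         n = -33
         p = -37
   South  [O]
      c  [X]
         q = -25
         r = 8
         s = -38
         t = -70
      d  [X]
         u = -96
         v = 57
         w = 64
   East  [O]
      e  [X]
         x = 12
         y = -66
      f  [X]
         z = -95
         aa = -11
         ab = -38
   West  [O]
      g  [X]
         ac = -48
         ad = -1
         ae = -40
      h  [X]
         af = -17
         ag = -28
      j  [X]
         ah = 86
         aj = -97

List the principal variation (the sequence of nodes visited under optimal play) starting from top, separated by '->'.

top -> South -> c -> r

a (X): max(65, -67) = 65
b (X): max(-33, -37) = -33
North (O): min(65, -33) = -33
c (X): max(-25, 8, -38, -70) = 8
d (X): max(-96, 57, 64) = 64
South (O): min(8, 64) = 8
e (X): max(12, -66) = 12
f (X): max(-95, -11, -38) = -11
East (O): min(12, -11) = -11
g (X): max(-48, -1, -40) = -1
h (X): max(-17, -28) = -17
j (X): max(86, -97) = 86
West (O): min(-1, -17, 86) = -17
top (X): max(-33, 8, -11, -17) = 8
At top, X picks South (highest: 8).
At South, O picks c (lowest: 8).
At c, X picks r (highest: 8).
Terminal value 8.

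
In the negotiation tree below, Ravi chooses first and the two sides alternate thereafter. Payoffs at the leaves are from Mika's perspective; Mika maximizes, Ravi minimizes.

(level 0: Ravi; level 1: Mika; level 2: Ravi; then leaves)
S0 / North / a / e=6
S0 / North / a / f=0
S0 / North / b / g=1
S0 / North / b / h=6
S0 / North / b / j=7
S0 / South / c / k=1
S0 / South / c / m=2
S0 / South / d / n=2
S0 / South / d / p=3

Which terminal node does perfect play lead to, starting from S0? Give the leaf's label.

g

a (Ravi): min(6, 0) = 0
b (Ravi): min(1, 6, 7) = 1
North (Mika): max(0, 1) = 1
c (Ravi): min(1, 2) = 1
d (Ravi): min(2, 3) = 2
South (Mika): max(1, 2) = 2
S0 (Ravi): min(1, 2) = 1
At S0, Ravi picks North (lowest: 1).
At North, Mika picks b (highest: 1).
At b, Ravi picks g (lowest: 1).
Terminal value 1.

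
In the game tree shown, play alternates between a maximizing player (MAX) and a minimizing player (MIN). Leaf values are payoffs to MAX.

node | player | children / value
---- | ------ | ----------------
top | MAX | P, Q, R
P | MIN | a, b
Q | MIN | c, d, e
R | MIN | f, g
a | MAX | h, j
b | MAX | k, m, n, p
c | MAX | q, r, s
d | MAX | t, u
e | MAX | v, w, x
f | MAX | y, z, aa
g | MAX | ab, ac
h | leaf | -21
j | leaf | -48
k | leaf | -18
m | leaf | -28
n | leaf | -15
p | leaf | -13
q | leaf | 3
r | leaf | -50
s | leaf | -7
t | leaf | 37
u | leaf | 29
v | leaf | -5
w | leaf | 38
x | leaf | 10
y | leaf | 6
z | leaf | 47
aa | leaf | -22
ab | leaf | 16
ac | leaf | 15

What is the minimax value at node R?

f (MAX): max(6, 47, -22) = 47
g (MAX): max(16, 15) = 16
R (MIN): min(47, 16) = 16

16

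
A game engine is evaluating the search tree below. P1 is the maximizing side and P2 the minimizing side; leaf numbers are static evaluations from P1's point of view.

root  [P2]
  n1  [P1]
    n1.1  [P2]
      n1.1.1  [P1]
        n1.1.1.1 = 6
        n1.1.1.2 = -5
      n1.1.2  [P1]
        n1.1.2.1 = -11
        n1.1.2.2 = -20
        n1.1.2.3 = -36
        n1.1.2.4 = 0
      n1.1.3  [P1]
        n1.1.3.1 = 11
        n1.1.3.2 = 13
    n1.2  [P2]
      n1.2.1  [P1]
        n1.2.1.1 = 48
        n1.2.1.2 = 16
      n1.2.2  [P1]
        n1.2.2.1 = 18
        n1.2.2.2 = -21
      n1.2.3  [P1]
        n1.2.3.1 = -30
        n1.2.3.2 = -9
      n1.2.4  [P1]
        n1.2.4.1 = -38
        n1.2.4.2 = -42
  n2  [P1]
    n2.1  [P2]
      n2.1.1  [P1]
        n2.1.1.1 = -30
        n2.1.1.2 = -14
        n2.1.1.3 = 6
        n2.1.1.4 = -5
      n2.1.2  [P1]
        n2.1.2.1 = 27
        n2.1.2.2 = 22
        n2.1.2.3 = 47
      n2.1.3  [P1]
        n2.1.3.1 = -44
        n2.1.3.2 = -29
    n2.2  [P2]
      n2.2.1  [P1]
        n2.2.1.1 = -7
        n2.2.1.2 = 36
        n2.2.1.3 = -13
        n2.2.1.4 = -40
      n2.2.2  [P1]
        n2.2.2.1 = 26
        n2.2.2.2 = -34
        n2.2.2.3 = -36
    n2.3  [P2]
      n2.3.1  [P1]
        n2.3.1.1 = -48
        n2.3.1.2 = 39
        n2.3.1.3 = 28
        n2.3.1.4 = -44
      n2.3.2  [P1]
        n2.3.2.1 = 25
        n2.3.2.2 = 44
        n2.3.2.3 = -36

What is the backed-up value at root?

n1.1.1 (P1): max(6, -5) = 6
n1.1.2 (P1): max(-11, -20, -36, 0) = 0
n1.1.3 (P1): max(11, 13) = 13
n1.1 (P2): min(6, 0, 13) = 0
n1.2.1 (P1): max(48, 16) = 48
n1.2.2 (P1): max(18, -21) = 18
n1.2.3 (P1): max(-30, -9) = -9
n1.2.4 (P1): max(-38, -42) = -38
n1.2 (P2): min(48, 18, -9, -38) = -38
n1 (P1): max(0, -38) = 0
n2.1.1 (P1): max(-30, -14, 6, -5) = 6
n2.1.2 (P1): max(27, 22, 47) = 47
n2.1.3 (P1): max(-44, -29) = -29
n2.1 (P2): min(6, 47, -29) = -29
n2.2.1 (P1): max(-7, 36, -13, -40) = 36
n2.2.2 (P1): max(26, -34, -36) = 26
n2.2 (P2): min(36, 26) = 26
n2.3.1 (P1): max(-48, 39, 28, -44) = 39
n2.3.2 (P1): max(25, 44, -36) = 44
n2.3 (P2): min(39, 44) = 39
n2 (P1): max(-29, 26, 39) = 39
root (P2): min(0, 39) = 0

0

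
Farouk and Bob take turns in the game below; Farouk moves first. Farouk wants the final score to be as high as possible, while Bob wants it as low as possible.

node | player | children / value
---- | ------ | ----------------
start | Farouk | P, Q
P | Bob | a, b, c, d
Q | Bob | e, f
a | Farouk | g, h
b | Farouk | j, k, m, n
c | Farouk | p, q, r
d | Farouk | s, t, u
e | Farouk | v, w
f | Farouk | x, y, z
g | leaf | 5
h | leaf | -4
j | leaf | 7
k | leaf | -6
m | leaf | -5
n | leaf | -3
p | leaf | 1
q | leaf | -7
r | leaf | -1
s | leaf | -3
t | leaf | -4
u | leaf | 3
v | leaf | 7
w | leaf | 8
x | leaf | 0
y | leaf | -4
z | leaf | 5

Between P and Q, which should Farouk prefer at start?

a (Farouk): max(5, -4) = 5
b (Farouk): max(7, -6, -5, -3) = 7
c (Farouk): max(1, -7, -1) = 1
d (Farouk): max(-3, -4, 3) = 3
P (Bob): min(5, 7, 1, 3) = 1
e (Farouk): max(7, 8) = 8
f (Farouk): max(0, -4, 5) = 5
Q (Bob): min(8, 5) = 5
Farouk prefers the higher value; P=1, Q=5. Q is better since 5 > 1.

Q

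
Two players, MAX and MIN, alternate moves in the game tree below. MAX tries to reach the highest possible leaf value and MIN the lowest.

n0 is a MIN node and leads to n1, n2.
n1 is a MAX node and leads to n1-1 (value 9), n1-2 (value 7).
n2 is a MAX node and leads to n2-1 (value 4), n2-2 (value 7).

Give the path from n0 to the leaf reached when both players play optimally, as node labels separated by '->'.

n1 (MAX): max(9, 7) = 9
n2 (MAX): max(4, 7) = 7
n0 (MIN): min(9, 7) = 7
At n0, MIN picks n2 (lowest: 7).
At n2, MAX picks n2-2 (highest: 7).
Terminal value 7.

n0 -> n2 -> n2-2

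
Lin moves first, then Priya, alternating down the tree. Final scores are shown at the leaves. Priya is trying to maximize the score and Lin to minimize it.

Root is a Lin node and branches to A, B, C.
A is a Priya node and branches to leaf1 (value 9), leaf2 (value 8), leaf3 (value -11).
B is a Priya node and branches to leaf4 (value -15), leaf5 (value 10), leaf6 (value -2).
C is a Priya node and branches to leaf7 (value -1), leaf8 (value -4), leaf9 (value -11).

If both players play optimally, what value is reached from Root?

A (Priya): max(9, 8, -11) = 9
B (Priya): max(-15, 10, -2) = 10
C (Priya): max(-1, -4, -11) = -1
Root (Lin): min(9, 10, -1) = -1

-1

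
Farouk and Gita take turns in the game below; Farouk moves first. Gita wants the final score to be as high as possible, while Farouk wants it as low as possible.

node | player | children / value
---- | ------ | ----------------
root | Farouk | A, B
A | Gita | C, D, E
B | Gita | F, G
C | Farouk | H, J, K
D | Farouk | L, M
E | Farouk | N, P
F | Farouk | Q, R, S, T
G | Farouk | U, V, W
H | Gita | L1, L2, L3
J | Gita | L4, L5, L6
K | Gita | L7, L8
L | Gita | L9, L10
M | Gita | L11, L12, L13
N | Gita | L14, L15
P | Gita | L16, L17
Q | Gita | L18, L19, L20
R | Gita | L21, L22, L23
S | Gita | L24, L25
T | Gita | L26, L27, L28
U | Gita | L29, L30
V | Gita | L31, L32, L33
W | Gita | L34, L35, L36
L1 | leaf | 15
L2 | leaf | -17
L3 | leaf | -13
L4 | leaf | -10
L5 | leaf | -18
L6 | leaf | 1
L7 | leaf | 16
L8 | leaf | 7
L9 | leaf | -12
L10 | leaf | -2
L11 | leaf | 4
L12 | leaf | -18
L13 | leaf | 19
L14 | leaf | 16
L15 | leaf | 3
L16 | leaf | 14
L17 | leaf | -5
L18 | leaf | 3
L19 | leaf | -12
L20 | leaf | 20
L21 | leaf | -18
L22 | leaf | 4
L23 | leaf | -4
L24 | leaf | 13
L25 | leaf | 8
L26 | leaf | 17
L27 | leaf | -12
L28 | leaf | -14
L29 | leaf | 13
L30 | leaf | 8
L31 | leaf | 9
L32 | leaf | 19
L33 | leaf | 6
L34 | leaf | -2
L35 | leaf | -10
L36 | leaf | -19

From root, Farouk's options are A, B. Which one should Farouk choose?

B

H (Gita): max(15, -17, -13) = 15
J (Gita): max(-10, -18, 1) = 1
K (Gita): max(16, 7) = 16
C (Farouk): min(15, 1, 16) = 1
L (Gita): max(-12, -2) = -2
M (Gita): max(4, -18, 19) = 19
D (Farouk): min(-2, 19) = -2
N (Gita): max(16, 3) = 16
P (Gita): max(14, -5) = 14
E (Farouk): min(16, 14) = 14
A (Gita): max(1, -2, 14) = 14
Q (Gita): max(3, -12, 20) = 20
R (Gita): max(-18, 4, -4) = 4
S (Gita): max(13, 8) = 13
T (Gita): max(17, -12, -14) = 17
F (Farouk): min(20, 4, 13, 17) = 4
U (Gita): max(13, 8) = 13
V (Gita): max(9, 19, 6) = 19
W (Gita): max(-2, -10, -19) = -2
G (Farouk): min(13, 19, -2) = -2
B (Gita): max(4, -2) = 4
root (Farouk): min(14, 4) = 4
Farouk at root wants the lowest of {A=14, B=4}, so chooses B.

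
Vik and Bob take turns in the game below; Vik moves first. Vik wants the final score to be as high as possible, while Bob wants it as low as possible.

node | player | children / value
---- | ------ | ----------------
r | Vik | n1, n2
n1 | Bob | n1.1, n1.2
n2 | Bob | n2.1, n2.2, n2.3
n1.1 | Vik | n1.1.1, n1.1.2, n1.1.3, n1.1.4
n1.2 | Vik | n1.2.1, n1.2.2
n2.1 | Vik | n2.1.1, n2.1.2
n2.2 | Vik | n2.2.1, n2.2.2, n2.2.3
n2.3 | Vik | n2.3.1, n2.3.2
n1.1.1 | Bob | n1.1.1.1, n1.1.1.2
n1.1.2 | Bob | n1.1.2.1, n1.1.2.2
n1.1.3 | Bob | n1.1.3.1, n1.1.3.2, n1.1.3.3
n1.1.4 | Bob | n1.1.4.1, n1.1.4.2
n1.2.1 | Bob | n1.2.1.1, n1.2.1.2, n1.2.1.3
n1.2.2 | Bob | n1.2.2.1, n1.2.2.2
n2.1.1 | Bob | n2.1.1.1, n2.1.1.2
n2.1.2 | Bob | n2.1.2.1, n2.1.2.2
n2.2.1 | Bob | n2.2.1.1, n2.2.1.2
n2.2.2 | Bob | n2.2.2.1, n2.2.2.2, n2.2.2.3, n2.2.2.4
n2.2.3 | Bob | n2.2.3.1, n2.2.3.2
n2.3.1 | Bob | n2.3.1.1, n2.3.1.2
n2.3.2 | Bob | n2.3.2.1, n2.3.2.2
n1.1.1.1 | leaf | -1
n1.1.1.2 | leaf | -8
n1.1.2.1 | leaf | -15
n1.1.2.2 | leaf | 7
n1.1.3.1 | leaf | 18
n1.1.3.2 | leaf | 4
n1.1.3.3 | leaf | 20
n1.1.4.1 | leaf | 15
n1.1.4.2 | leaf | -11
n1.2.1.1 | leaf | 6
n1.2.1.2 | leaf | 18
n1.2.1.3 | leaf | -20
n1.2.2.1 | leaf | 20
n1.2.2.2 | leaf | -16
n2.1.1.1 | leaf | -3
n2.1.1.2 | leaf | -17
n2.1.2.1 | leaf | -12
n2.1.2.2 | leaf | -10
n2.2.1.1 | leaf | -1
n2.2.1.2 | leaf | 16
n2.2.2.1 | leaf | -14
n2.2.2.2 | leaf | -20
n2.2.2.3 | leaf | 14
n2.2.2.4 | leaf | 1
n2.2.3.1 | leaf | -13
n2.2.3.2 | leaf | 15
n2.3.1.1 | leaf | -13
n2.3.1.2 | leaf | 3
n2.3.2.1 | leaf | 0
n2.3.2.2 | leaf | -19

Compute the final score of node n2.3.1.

-13

n2.3.1 (Bob): min(-13, 3) = -13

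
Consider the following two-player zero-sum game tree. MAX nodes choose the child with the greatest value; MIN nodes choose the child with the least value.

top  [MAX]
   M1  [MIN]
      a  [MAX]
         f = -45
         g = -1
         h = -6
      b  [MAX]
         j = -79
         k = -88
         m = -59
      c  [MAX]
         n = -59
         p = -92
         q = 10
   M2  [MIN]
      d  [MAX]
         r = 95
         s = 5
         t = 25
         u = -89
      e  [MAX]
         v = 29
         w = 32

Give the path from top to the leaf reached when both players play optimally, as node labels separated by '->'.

top -> M2 -> e -> w

a (MAX): max(-45, -1, -6) = -1
b (MAX): max(-79, -88, -59) = -59
c (MAX): max(-59, -92, 10) = 10
M1 (MIN): min(-1, -59, 10) = -59
d (MAX): max(95, 5, 25, -89) = 95
e (MAX): max(29, 32) = 32
M2 (MIN): min(95, 32) = 32
top (MAX): max(-59, 32) = 32
At top, MAX picks M2 (highest: 32).
At M2, MIN picks e (lowest: 32).
At e, MAX picks w (highest: 32).
Terminal value 32.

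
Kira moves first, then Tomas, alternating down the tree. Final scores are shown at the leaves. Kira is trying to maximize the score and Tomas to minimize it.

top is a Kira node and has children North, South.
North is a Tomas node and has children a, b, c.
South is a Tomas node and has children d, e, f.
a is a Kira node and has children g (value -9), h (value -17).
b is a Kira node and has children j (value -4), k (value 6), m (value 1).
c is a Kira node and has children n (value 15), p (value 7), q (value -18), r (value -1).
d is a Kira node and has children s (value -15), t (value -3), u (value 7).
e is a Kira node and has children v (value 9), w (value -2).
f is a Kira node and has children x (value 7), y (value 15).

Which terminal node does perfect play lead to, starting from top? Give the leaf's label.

a (Kira): max(-9, -17) = -9
b (Kira): max(-4, 6, 1) = 6
c (Kira): max(15, 7, -18, -1) = 15
North (Tomas): min(-9, 6, 15) = -9
d (Kira): max(-15, -3, 7) = 7
e (Kira): max(9, -2) = 9
f (Kira): max(7, 15) = 15
South (Tomas): min(7, 9, 15) = 7
top (Kira): max(-9, 7) = 7
At top, Kira picks South (highest: 7).
At South, Tomas picks d (lowest: 7).
At d, Kira picks u (highest: 7).
Terminal value 7.

u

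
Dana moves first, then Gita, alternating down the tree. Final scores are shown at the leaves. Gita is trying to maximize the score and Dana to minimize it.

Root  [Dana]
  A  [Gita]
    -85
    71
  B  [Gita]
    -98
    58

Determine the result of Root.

58

A (Gita): max(-85, 71) = 71
B (Gita): max(-98, 58) = 58
Root (Dana): min(71, 58) = 58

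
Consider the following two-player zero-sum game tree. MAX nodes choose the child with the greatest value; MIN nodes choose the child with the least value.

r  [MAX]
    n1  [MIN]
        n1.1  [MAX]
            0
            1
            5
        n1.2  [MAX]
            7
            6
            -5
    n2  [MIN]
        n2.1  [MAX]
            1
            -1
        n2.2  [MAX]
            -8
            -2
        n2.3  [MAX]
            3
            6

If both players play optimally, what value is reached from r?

n1.1 (MAX): max(0, 1, 5) = 5
n1.2 (MAX): max(7, 6, -5) = 7
n1 (MIN): min(5, 7) = 5
n2.1 (MAX): max(1, -1) = 1
n2.2 (MAX): max(-8, -2) = -2
n2.3 (MAX): max(3, 6) = 6
n2 (MIN): min(1, -2, 6) = -2
r (MAX): max(5, -2) = 5

5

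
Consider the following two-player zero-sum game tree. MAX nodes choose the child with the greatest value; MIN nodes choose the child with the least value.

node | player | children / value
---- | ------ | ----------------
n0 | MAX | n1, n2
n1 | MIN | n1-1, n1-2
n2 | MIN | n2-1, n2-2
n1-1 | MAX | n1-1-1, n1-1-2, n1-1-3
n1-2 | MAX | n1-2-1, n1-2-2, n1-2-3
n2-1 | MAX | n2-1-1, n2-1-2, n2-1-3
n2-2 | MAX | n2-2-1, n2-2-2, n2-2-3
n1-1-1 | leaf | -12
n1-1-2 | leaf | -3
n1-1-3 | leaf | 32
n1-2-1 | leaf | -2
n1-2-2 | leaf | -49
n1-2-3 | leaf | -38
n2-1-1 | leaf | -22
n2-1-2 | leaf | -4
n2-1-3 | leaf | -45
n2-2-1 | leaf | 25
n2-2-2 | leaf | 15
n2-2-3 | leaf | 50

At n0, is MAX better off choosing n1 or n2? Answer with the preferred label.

n1-1 (MAX): max(-12, -3, 32) = 32
n1-2 (MAX): max(-2, -49, -38) = -2
n1 (MIN): min(32, -2) = -2
n2-1 (MAX): max(-22, -4, -45) = -4
n2-2 (MAX): max(25, 15, 50) = 50
n2 (MIN): min(-4, 50) = -4
MAX prefers the higher value; n1=-2, n2=-4. n1 is better since -2 > -4.

n1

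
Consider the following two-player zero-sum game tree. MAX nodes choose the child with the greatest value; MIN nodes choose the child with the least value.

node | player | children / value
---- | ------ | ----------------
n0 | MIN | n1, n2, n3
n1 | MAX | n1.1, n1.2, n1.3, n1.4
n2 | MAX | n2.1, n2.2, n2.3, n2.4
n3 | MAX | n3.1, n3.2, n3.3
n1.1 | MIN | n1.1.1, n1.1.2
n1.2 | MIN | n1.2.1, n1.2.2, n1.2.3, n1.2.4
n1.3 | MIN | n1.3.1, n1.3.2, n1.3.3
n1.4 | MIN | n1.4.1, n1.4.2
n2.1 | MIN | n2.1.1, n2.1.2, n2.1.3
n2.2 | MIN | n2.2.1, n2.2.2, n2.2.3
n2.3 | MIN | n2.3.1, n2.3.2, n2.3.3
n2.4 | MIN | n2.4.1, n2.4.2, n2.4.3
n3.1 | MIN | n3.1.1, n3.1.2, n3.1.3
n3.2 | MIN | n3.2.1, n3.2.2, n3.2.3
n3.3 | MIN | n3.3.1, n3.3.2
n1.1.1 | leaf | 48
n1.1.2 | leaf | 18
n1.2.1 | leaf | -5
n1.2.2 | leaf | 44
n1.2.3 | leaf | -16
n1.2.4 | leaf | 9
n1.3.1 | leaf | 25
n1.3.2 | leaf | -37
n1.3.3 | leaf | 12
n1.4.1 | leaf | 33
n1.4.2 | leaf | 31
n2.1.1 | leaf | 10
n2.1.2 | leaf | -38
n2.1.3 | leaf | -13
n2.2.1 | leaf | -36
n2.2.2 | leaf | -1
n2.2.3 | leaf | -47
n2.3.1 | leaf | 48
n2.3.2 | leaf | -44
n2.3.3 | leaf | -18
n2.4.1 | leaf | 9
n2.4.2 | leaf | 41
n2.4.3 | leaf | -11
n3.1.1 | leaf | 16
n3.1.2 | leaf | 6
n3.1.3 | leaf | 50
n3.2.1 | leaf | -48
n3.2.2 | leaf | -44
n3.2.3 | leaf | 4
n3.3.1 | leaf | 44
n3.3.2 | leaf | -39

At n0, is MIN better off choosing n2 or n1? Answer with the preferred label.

n2.1 (MIN): min(10, -38, -13) = -38
n2.2 (MIN): min(-36, -1, -47) = -47
n2.3 (MIN): min(48, -44, -18) = -44
n2.4 (MIN): min(9, 41, -11) = -11
n2 (MAX): max(-38, -47, -44, -11) = -11
n1.1 (MIN): min(48, 18) = 18
n1.2 (MIN): min(-5, 44, -16, 9) = -16
n1.3 (MIN): min(25, -37, 12) = -37
n1.4 (MIN): min(33, 31) = 31
n1 (MAX): max(18, -16, -37, 31) = 31
MIN prefers the lower value; n2=-11, n1=31. n2 is better since -11 < 31.

n2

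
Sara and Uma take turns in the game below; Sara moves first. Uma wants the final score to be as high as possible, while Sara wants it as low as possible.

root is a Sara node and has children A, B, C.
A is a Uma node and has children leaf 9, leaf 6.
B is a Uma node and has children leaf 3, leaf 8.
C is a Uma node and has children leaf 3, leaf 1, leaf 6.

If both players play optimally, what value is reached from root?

6

A (Uma): max(9, 6) = 9
B (Uma): max(3, 8) = 8
C (Uma): max(3, 1, 6) = 6
root (Sara): min(9, 8, 6) = 6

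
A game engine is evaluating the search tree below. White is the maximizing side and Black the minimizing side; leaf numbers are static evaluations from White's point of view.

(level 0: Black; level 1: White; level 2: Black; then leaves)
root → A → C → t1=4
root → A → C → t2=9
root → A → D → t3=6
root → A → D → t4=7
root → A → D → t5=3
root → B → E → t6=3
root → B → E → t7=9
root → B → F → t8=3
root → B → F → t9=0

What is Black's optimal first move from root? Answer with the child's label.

C (Black): min(4, 9) = 4
D (Black): min(6, 7, 3) = 3
A (White): max(4, 3) = 4
E (Black): min(3, 9) = 3
F (Black): min(3, 0) = 0
B (White): max(3, 0) = 3
root (Black): min(4, 3) = 3
Black at root wants the lowest of {A=4, B=3}, so chooses B.

B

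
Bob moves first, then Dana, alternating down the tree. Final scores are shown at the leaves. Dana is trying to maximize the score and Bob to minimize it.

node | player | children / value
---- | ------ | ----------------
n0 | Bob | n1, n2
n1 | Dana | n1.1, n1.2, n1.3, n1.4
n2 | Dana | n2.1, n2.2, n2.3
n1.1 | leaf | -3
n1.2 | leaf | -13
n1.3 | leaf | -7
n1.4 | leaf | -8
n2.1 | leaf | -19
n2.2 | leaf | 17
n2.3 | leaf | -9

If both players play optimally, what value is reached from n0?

-3

n1 (Dana): max(-3, -13, -7, -8) = -3
n2 (Dana): max(-19, 17, -9) = 17
n0 (Bob): min(-3, 17) = -3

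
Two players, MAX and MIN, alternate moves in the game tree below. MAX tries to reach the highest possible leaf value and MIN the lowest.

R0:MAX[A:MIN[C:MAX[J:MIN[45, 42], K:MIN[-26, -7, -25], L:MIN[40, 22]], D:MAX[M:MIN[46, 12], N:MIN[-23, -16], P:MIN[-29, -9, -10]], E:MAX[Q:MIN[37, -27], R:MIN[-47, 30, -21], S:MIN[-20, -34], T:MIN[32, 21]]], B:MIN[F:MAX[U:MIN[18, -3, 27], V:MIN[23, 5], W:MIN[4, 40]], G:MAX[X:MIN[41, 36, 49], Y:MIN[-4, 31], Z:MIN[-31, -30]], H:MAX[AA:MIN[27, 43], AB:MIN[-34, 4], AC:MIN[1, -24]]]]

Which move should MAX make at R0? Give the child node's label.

J (MIN): min(45, 42) = 42
K (MIN): min(-26, -7, -25) = -26
L (MIN): min(40, 22) = 22
C (MAX): max(42, -26, 22) = 42
M (MIN): min(46, 12) = 12
N (MIN): min(-23, -16) = -23
P (MIN): min(-29, -9, -10) = -29
D (MAX): max(12, -23, -29) = 12
Q (MIN): min(37, -27) = -27
R (MIN): min(-47, 30, -21) = -47
S (MIN): min(-20, -34) = -34
T (MIN): min(32, 21) = 21
E (MAX): max(-27, -47, -34, 21) = 21
A (MIN): min(42, 12, 21) = 12
U (MIN): min(18, -3, 27) = -3
V (MIN): min(23, 5) = 5
W (MIN): min(4, 40) = 4
F (MAX): max(-3, 5, 4) = 5
X (MIN): min(41, 36, 49) = 36
Y (MIN): min(-4, 31) = -4
Z (MIN): min(-31, -30) = -31
G (MAX): max(36, -4, -31) = 36
AA (MIN): min(27, 43) = 27
AB (MIN): min(-34, 4) = -34
AC (MIN): min(1, -24) = -24
H (MAX): max(27, -34, -24) = 27
B (MIN): min(5, 36, 27) = 5
R0 (MAX): max(12, 5) = 12
MAX at R0 wants the highest of {A=12, B=5}, so chooses A.

A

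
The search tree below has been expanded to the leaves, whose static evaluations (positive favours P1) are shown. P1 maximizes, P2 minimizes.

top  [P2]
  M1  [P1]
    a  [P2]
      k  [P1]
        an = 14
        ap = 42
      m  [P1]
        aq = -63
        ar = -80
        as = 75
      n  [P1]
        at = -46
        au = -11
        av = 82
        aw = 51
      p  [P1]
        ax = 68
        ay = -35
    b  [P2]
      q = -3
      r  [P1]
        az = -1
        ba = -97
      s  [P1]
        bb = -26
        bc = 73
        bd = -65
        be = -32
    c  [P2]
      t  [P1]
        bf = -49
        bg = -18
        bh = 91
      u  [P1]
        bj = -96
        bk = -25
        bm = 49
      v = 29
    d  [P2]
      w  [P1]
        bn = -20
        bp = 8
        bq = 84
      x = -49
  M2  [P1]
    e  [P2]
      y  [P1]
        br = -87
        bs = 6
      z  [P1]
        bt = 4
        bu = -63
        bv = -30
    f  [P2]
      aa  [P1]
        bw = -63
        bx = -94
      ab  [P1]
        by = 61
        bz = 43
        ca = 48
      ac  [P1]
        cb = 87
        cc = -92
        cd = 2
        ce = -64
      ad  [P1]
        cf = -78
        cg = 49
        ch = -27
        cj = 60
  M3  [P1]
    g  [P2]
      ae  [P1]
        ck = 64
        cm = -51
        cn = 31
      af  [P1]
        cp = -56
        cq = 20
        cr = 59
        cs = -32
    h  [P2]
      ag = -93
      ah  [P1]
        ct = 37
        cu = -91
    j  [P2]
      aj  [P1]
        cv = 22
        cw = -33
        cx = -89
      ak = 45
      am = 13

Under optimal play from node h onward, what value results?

-93

ah (P1): max(37, -91) = 37
h (P2): min(-93, 37) = -93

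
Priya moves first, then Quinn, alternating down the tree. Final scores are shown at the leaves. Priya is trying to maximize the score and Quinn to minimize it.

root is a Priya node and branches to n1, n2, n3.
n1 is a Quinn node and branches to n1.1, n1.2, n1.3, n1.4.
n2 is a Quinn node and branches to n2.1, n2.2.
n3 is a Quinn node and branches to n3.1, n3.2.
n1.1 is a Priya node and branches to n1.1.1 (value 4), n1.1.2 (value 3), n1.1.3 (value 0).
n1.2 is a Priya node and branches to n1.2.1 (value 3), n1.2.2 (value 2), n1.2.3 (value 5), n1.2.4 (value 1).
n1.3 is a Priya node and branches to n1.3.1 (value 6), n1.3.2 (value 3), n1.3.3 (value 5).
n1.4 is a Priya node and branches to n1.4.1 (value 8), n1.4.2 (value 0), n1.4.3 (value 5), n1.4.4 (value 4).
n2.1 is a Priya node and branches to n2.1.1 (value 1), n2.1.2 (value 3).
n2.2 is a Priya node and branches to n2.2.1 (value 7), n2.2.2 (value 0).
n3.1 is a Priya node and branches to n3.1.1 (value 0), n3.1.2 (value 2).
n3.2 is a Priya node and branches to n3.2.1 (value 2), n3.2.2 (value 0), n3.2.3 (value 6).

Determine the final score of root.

4

n1.1 (Priya): max(4, 3, 0) = 4
n1.2 (Priya): max(3, 2, 5, 1) = 5
n1.3 (Priya): max(6, 3, 5) = 6
n1.4 (Priya): max(8, 0, 5, 4) = 8
n1 (Quinn): min(4, 5, 6, 8) = 4
n2.1 (Priya): max(1, 3) = 3
n2.2 (Priya): max(7, 0) = 7
n2 (Quinn): min(3, 7) = 3
n3.1 (Priya): max(0, 2) = 2
n3.2 (Priya): max(2, 0, 6) = 6
n3 (Quinn): min(2, 6) = 2
root (Priya): max(4, 3, 2) = 4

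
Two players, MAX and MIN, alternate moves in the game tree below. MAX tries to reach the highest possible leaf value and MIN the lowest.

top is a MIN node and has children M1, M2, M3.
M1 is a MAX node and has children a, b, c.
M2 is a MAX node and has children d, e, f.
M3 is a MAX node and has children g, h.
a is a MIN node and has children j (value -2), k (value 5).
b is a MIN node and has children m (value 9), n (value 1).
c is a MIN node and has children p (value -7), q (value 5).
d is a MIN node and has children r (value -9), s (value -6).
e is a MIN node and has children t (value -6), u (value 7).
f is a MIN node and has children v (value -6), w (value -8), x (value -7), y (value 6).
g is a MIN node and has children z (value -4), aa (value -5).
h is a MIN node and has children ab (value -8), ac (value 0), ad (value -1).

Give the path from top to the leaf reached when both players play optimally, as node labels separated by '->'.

top -> M2 -> e -> t

a (MIN): min(-2, 5) = -2
b (MIN): min(9, 1) = 1
c (MIN): min(-7, 5) = -7
M1 (MAX): max(-2, 1, -7) = 1
d (MIN): min(-9, -6) = -9
e (MIN): min(-6, 7) = -6
f (MIN): min(-6, -8, -7, 6) = -8
M2 (MAX): max(-9, -6, -8) = -6
g (MIN): min(-4, -5) = -5
h (MIN): min(-8, 0, -1) = -8
M3 (MAX): max(-5, -8) = -5
top (MIN): min(1, -6, -5) = -6
At top, MIN picks M2 (lowest: -6).
At M2, MAX picks e (highest: -6).
At e, MIN picks t (lowest: -6).
Terminal value -6.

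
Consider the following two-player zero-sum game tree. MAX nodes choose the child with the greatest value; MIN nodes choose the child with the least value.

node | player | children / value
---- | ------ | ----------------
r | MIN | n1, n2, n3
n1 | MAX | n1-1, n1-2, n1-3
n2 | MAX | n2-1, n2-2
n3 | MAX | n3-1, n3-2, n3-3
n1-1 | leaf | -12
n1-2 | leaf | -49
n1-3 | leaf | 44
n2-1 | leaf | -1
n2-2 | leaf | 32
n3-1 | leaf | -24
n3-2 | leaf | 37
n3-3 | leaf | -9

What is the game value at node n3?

37

n3 (MAX): max(-24, 37, -9) = 37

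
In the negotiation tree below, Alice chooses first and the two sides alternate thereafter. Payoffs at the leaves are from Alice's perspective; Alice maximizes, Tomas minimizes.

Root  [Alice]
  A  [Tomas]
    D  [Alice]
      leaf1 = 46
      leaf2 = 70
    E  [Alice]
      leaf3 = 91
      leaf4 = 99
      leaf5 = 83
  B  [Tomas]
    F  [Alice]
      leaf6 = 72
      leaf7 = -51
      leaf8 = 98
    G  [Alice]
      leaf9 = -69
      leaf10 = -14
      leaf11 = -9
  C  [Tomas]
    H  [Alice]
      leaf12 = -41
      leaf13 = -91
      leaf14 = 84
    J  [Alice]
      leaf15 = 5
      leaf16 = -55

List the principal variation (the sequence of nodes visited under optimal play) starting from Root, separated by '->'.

Root -> A -> D -> leaf2

D (Alice): max(46, 70) = 70
E (Alice): max(91, 99, 83) = 99
A (Tomas): min(70, 99) = 70
F (Alice): max(72, -51, 98) = 98
G (Alice): max(-69, -14, -9) = -9
B (Tomas): min(98, -9) = -9
H (Alice): max(-41, -91, 84) = 84
J (Alice): max(5, -55) = 5
C (Tomas): min(84, 5) = 5
Root (Alice): max(70, -9, 5) = 70
At Root, Alice picks A (highest: 70).
At A, Tomas picks D (lowest: 70).
At D, Alice picks leaf2 (highest: 70).
Terminal value 70.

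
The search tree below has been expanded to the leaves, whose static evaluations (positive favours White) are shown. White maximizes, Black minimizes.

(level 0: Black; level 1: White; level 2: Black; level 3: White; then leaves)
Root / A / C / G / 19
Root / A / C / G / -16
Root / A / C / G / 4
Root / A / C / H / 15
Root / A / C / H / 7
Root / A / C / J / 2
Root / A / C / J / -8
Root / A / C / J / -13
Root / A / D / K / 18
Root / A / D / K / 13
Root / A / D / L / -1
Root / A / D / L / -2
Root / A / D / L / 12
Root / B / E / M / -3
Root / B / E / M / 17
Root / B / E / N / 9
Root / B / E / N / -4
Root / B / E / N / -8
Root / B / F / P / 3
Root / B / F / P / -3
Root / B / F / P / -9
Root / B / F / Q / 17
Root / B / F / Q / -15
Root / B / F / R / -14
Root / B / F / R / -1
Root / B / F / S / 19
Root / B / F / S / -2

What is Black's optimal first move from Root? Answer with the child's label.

G (White): max(19, -16, 4) = 19
H (White): max(15, 7) = 15
J (White): max(2, -8, -13) = 2
C (Black): min(19, 15, 2) = 2
K (White): max(18, 13) = 18
L (White): max(-1, -2, 12) = 12
D (Black): min(18, 12) = 12
A (White): max(2, 12) = 12
M (White): max(-3, 17) = 17
N (White): max(9, -4, -8) = 9
E (Black): min(17, 9) = 9
P (White): max(3, -3, -9) = 3
Q (White): max(17, -15) = 17
R (White): max(-14, -1) = -1
S (White): max(19, -2) = 19
F (Black): min(3, 17, -1, 19) = -1
B (White): max(9, -1) = 9
Root (Black): min(12, 9) = 9
Black at Root wants the lowest of {A=12, B=9}, so chooses B.

B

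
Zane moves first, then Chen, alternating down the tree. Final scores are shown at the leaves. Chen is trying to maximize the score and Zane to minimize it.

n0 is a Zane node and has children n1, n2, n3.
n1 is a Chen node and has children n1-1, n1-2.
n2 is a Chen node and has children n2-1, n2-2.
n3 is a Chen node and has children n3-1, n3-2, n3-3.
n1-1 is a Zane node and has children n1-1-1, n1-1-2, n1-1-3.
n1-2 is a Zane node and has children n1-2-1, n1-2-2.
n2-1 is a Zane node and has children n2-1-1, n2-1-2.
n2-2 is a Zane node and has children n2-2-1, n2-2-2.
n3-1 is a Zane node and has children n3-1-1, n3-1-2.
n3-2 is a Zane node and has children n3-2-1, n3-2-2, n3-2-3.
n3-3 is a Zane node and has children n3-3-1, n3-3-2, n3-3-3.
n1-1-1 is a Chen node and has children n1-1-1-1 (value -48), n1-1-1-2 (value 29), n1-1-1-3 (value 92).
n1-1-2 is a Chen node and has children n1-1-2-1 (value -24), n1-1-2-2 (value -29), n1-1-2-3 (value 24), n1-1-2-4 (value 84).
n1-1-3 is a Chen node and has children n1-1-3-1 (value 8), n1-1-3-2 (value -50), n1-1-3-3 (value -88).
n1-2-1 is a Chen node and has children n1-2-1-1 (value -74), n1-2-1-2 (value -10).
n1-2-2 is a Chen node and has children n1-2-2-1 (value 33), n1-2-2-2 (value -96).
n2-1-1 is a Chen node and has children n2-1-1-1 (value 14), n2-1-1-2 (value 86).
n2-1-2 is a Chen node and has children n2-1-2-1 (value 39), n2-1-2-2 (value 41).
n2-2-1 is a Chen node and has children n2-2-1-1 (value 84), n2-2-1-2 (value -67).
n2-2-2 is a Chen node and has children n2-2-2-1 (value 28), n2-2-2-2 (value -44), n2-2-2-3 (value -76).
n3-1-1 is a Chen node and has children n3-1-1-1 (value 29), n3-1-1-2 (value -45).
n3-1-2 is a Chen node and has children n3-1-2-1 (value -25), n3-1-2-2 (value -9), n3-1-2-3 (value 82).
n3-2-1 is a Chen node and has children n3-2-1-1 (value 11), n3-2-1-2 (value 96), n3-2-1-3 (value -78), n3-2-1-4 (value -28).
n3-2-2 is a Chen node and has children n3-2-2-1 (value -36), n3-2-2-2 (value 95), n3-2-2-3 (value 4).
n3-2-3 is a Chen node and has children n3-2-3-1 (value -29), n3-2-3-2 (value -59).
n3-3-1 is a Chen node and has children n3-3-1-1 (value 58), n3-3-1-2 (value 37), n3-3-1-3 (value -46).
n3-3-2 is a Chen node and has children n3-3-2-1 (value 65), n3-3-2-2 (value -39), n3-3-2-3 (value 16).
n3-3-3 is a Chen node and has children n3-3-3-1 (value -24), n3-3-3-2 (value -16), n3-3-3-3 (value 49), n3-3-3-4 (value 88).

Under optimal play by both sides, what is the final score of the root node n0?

n1-1-1 (Chen): max(-48, 29, 92) = 92
n1-1-2 (Chen): max(-24, -29, 24, 84) = 84
n1-1-3 (Chen): max(8, -50, -88) = 8
n1-1 (Zane): min(92, 84, 8) = 8
n1-2-1 (Chen): max(-74, -10) = -10
n1-2-2 (Chen): max(33, -96) = 33
n1-2 (Zane): min(-10, 33) = -10
n1 (Chen): max(8, -10) = 8
n2-1-1 (Chen): max(14, 86) = 86
n2-1-2 (Chen): max(39, 41) = 41
n2-1 (Zane): min(86, 41) = 41
n2-2-1 (Chen): max(84, -67) = 84
n2-2-2 (Chen): max(28, -44, -76) = 28
n2-2 (Zane): min(84, 28) = 28
n2 (Chen): max(41, 28) = 41
n3-1-1 (Chen): max(29, -45) = 29
n3-1-2 (Chen): max(-25, -9, 82) = 82
n3-1 (Zane): min(29, 82) = 29
n3-2-1 (Chen): max(11, 96, -78, -28) = 96
n3-2-2 (Chen): max(-36, 95, 4) = 95
n3-2-3 (Chen): max(-29, -59) = -29
n3-2 (Zane): min(96, 95, -29) = -29
n3-3-1 (Chen): max(58, 37, -46) = 58
n3-3-2 (Chen): max(65, -39, 16) = 65
n3-3-3 (Chen): max(-24, -16, 49, 88) = 88
n3-3 (Zane): min(58, 65, 88) = 58
n3 (Chen): max(29, -29, 58) = 58
n0 (Zane): min(8, 41, 58) = 8

8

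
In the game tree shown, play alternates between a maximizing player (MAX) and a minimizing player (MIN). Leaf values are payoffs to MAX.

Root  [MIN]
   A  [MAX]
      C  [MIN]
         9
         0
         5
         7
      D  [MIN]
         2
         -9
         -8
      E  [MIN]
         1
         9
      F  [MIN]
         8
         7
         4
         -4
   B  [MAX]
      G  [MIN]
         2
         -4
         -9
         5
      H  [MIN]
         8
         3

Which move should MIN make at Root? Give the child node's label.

A

C (MIN): min(9, 0, 5, 7) = 0
D (MIN): min(2, -9, -8) = -9
E (MIN): min(1, 9) = 1
F (MIN): min(8, 7, 4, -4) = -4
A (MAX): max(0, -9, 1, -4) = 1
G (MIN): min(2, -4, -9, 5) = -9
H (MIN): min(8, 3) = 3
B (MAX): max(-9, 3) = 3
Root (MIN): min(1, 3) = 1
MIN at Root wants the lowest of {A=1, B=3}, so chooses A.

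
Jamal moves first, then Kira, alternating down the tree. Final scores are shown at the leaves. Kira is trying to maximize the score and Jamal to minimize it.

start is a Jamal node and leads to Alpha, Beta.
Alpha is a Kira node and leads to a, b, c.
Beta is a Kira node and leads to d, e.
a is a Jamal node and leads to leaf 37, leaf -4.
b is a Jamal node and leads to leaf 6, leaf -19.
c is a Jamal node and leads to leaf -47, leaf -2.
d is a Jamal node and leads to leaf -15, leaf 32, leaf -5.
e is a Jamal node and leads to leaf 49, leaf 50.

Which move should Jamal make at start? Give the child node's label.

a (Jamal): min(37, -4) = -4
b (Jamal): min(6, -19) = -19
c (Jamal): min(-47, -2) = -47
Alpha (Kira): max(-4, -19, -47) = -4
d (Jamal): min(-15, 32, -5) = -15
e (Jamal): min(49, 50) = 49
Beta (Kira): max(-15, 49) = 49
start (Jamal): min(-4, 49) = -4
Jamal at start wants the lowest of {Alpha=-4, Beta=49}, so chooses Alpha.

Alpha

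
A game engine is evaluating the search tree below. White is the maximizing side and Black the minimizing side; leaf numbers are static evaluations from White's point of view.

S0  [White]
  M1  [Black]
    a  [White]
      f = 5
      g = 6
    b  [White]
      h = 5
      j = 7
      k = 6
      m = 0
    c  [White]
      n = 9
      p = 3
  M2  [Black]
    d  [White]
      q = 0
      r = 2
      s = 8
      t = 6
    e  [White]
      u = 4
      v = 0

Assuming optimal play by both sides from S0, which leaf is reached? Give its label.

a (White): max(5, 6) = 6
b (White): max(5, 7, 6, 0) = 7
c (White): max(9, 3) = 9
M1 (Black): min(6, 7, 9) = 6
d (White): max(0, 2, 8, 6) = 8
e (White): max(4, 0) = 4
M2 (Black): min(8, 4) = 4
S0 (White): max(6, 4) = 6
At S0, White picks M1 (highest: 6).
At M1, Black picks a (lowest: 6).
At a, White picks g (highest: 6).
Terminal value 6.

g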